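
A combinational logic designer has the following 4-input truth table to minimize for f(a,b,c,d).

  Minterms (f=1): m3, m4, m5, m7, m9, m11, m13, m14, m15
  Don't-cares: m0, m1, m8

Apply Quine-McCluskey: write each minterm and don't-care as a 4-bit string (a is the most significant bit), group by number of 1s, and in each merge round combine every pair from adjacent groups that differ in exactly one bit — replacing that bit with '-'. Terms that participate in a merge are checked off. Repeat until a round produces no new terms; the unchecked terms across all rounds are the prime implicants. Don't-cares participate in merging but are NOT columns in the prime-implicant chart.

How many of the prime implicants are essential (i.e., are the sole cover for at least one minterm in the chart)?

size-2^0 implicants → 0000(✓)  0001(✓)  0011(✓)  0100(✓)  0101(✓)  0111(✓)  1000(✓)  1001(✓)  1011(✓)  1101(✓)  1110(✓)  1111(✓)
size-2^1 implicants → -000(✓)  -001(✓)  -011(✓)  -101(✓)  -111(✓)  0-00(✓)  0-01(✓)  0-11(✓)  00-1(✓)  000-(✓)  01-1(✓)  010-(✓)  1-01(✓)  1-11(✓)  10-1(✓)  100-(✓)  11-1(✓)  111-
size-2^2 implicants → --01(✓)  --11(✓)  -0-1(✓)  -00-  -1-1(✓)  0--1(✓)  0-0-  1--1(✓)
size-2^3 implicants → ---1
Unchecked terms (primes): ---1, -00-, 0-0-, 111-
Minterm coverage:
  m3 ⊆ ---1 [E]
  m4 ⊆ 0-0- [E]
  m5 ⊆ ---1,0-0-
  m7 ⊆ ---1 [E]
  m9 ⊆ ---1,-00-
  m11 ⊆ ---1 [E]
  m13 ⊆ ---1 [E]
  m14 ⊆ 111- [E]
  m15 ⊆ ---1,111-
E = {---1, 0-0-, 111-}

3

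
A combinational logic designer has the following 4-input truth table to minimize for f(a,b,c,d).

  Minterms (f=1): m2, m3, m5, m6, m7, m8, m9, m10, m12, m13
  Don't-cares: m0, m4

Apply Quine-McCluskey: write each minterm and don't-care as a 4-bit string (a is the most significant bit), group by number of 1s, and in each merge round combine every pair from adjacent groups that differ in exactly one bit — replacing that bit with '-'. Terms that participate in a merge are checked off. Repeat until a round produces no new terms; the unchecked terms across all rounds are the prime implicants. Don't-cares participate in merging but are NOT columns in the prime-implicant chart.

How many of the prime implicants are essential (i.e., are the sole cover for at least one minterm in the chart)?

[col 0] 0000*, 0010*, 0011*, 0100*, 0101*, 0110*, 0111*, 1000*, 1001*, 1010*, 1100*, 1101*
[col 1] -000*, -010*, -100*, -101*, 0-00*, 0-10*, 0-11*, 00-0*, 001-*, 01-0*, 01-1*, 010-*, 011-*, 1-00*, 1-01*, 10-0*, 100-*, 110-*
[col 2] --00, -0-0, -10-, 0--0, 0-1-, 01--, 1-0-
Prime implicants: --00, -0-0, -10-, 0--0, 0-1-, 01--, 1-0-
PI chart (minterm → PIs covering it):
  2 | -0-0,0--0,0-1-
  3 | 0-1-  (sole → essential)
  5 | -10-,01--
  6 | 0--0,0-1-,01--
  7 | 0-1-,01--
  8 | --00,-0-0,1-0-
  9 | 1-0-  (sole → essential)
  10 | -0-0  (sole → essential)
  12 | --00,-10-,1-0-
  13 | -10-,1-0-
Essential prime implicants: -0-0, 0-1-, 1-0-

3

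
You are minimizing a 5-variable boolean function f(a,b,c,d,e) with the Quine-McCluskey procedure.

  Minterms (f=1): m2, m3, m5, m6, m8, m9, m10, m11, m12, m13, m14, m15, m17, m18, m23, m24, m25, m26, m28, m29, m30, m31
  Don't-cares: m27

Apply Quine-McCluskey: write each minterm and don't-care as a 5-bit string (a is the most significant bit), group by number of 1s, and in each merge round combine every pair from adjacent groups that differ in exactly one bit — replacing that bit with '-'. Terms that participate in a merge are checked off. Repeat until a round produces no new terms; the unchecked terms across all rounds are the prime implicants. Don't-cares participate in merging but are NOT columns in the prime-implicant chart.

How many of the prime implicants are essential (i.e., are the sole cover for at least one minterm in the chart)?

size-2^0 implicants → 00010(✓)  00011(✓)  00101(✓)  00110(✓)  01000(✓)  01001(✓)  01010(✓)  01011(✓)  01100(✓)  01101(✓)  01110(✓)  01111(✓)  10001(✓)  10010(✓)  10111(✓)  11000(✓)  11001(✓)  11010(✓)  11011(✓)  11100(✓)  11101(✓)  11110(✓)  11111(✓)
size-2^1 implicants → -0010(✓)  -1000(✓)  -1001(✓)  -1010(✓)  -1011(✓)  -1100(✓)  -1101(✓)  -1110(✓)  -1111(✓)  0-010(✓)  0-011(✓)  0-101  0-110(✓)  00-10(✓)  0001-(✓)  01-00(✓)  01-01(✓)  01-10(✓)  01-11(✓)  010-0(✓)  010-1(✓)  0100-(✓)  0101-(✓)  011-0(✓)  011-1(✓)  0110-(✓)  0111-(✓)  1-001  1-010(✓)  1-111  11-00(✓)  11-01(✓)  11-10(✓)  11-11(✓)  110-0(✓)  110-1(✓)  1100-(✓)  1101-(✓)  111-0(✓)  111-1(✓)  1110-(✓)  1111-(✓)
size-2^2 implicants → --010  -1-00(✓)  -1-01(✓)  -1-10(✓)  -1-11(✓)  -10-0(✓)  -10-1(✓)  -100-(✓)  -101-(✓)  -11-0(✓)  -11-1(✓)  -110-(✓)  -111-(✓)  0--10  0-01-  01--0(✓)  01--1(✓)  01-0-(✓)  01-1-(✓)  010--(✓)  011--(✓)  11--0(✓)  11--1(✓)  11-0-(✓)  11-1-(✓)  110--(✓)  111--(✓)
size-2^3 implicants → -1--0(✓)  -1--1(✓)  -1-0-(✓)  -1-1-(✓)  -10--(✓)  -11--(✓)  01---(✓)  11---(✓)
size-2^4 implicants → -1---
Unchecked terms (primes): --010, -1---, 0--10, 0-01-, 0-101, 1-001, 1-111
Minterm coverage:
  m2 ⊆ --010,0--10,0-01-
  m3 ⊆ 0-01- [E]
  m5 ⊆ 0-101 [E]
  m6 ⊆ 0--10 [E]
  m8 ⊆ -1--- [E]
  m9 ⊆ -1--- [E]
  m10 ⊆ --010,-1---,0--10,0-01-
  m11 ⊆ -1---,0-01-
  m12 ⊆ -1--- [E]
  m13 ⊆ -1---,0-101
  m14 ⊆ -1---,0--10
  m15 ⊆ -1--- [E]
  m17 ⊆ 1-001 [E]
  m18 ⊆ --010 [E]
  m23 ⊆ 1-111 [E]
  m24 ⊆ -1--- [E]
  m25 ⊆ -1---,1-001
  m26 ⊆ --010,-1---
  m28 ⊆ -1--- [E]
  m29 ⊆ -1--- [E]
  m30 ⊆ -1--- [E]
  m31 ⊆ -1---,1-111
E = {--010, -1---, 0--10, 0-01-, 0-101, 1-001, 1-111}

7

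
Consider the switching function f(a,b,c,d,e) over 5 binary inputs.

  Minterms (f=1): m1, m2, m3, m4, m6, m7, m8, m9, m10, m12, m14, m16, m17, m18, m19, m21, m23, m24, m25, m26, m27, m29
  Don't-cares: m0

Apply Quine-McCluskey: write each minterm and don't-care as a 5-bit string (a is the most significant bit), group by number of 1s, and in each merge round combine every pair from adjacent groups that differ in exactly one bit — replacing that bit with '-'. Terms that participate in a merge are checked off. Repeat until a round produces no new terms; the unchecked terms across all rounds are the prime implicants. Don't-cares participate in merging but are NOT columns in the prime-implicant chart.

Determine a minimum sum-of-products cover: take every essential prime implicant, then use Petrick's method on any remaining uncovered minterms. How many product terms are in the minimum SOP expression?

[col 0] 00000*, 00001*, 00010*, 00011*, 00100*, 00110*, 00111*, 01000*, 01001*, 01010*, 01100*, 01110*, 10000*, 10001*, 10010*, 10011*, 10101*, 10111*, 11000*, 11001*, 11010*, 11011*, 11101*
[col 1] -0000*, -0001*, -0010*, -0011*, -0111*, -1000*, -1001*, -1010*, 0-000*, 0-001*, 0-010*, 0-100*, 0-110*, 00-00*, 00-10*, 00-11*, 000-0*, 000-1*, 0000-*, 0001-*, 001-0*, 0011-*, 01-00*, 01-10*, 010-0*, 0100-*, 011-0*, 1-000*, 1-001*, 1-010*, 1-011*, 1-101*, 10-01*, 10-11*, 100-0*, 100-1*, 1000-*, 1001-*, 101-1*, 11-01*, 110-0*, 110-1*, 1100-*, 1101-*
[col 2] --000*, --001*, --010*, -0-11, -00-0*, -00-1*, -000-*, -001-*, -10-0*, -100-*, 0--00*, 0--10*, 0-0-0*, 0-00-*, 0-1-0*, 00--0*, 00-1-, 000--*, 01--0*, 1--01, 1-0-0*, 1-0-1*, 1-00-*, 1-01-*, 10--1, 100--*, 110--*
[col 3] --0-0, --00-, -00--, 0---0, 1-0--
Prime implicants: --0-0, --00-, -0-11, -00--, 0---0, 00-1-, 1--01, 1-0--, 10--1
PI chart (minterm → PIs covering it):
  1 | --00-,-00--
  2 | --0-0,-00--,0---0,00-1-
  3 | -0-11,-00--,00-1-
  4 | 0---0  (sole → essential)
  6 | 0---0,00-1-
  7 | -0-11,00-1-
  8 | --0-0,--00-,0---0
  9 | --00-  (sole → essential)
  10 | --0-0,0---0
  12 | 0---0  (sole → essential)
  14 | 0---0  (sole → essential)
  16 | --0-0,--00-,-00--,1-0--
  17 | --00-,-00--,1--01,1-0--,10--1
  18 | --0-0,-00--,1-0--
  19 | -0-11,-00--,1-0--,10--1
  21 | 1--01,10--1
  23 | -0-11,10--1
  24 | --0-0,--00-,1-0--
  25 | --00-,1--01,1-0--
  26 | --0-0,1-0--
  27 | 1-0--  (sole → essential)
  29 | 1--01  (sole → essential)
Essential prime implicants: --00-, 0---0, 1--01, 1-0--
Petrick residual → -0-11
Minimum SOP uses 5 PIs: c'd' + b'de + a'e' + ad'e + ac'

5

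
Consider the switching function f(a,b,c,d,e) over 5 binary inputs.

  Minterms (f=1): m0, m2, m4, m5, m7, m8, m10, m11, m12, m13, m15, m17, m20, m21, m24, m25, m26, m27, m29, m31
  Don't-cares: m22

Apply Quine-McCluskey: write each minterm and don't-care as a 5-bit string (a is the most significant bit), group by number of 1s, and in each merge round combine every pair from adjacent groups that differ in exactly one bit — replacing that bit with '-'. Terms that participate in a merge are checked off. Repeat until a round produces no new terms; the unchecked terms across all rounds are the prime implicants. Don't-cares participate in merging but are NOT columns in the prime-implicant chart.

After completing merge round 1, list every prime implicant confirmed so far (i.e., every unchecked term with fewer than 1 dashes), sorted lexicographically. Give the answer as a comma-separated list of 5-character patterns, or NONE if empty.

[col 0] 00000*, 00010*, 00100*, 00101*, 00111*, 01000*, 01010*, 01011*, 01100*, 01101*, 01111*, 10001*, 10100*, 10101*, 10110*, 11000*, 11001*, 11010*, 11011*, 11101*, 11111*
[col 1] -0100*, -0101*, -1000*, -1010*, -1011*, -1101*, -1111*, 0-000*, 0-010*, 0-100*, 0-101*, 0-111*, 00-00*, 000-0*, 001-1*, 0010-*, 01-00*, 01-11*, 010-0*, 0101-*, 011-1*, 0110-*, 1-001*, 1-101*, 10-01*, 101-0, 1010-*, 11-01*, 11-11*, 110-0*, 110-1*, 1100-*, 1101-*, 111-1*
[col 2] --101, -010-, -1-11, -10-0, -101-, -11-1, 0--00, 0-0-0, 0-1-1, 0-10-, 1--01, 11--1, 110--
Prime implicants: --101, -010-, -1-11, -10-0, -101-, -11-1, 0--00, 0-0-0, 0-1-1, 0-10-, 1--01, 101-0, 11--1, 110--

NONE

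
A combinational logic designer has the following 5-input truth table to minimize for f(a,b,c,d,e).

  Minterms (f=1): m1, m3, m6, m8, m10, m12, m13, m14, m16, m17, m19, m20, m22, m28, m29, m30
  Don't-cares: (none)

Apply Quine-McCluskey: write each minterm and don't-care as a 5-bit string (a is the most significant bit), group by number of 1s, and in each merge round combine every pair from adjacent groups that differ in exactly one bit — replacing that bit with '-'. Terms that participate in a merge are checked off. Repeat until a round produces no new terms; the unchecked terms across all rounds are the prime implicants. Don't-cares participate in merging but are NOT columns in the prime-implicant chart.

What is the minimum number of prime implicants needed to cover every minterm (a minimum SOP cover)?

[col 0] 00001*, 00011*, 00110*, 01000*, 01010*, 01100*, 01101*, 01110*, 10000*, 10001*, 10011*, 10100*, 10110*, 11100*, 11101*, 11110*
[col 1] -0001*, -0011*, -0110*, -1100*, -1101*, -1110*, 0-110*, 000-1*, 01-00*, 01-10*, 010-0*, 011-0*, 0110-*, 1-100*, 1-110*, 10-00, 100-1*, 1000-, 101-0*, 111-0*, 1110-*
[col 2] --110, -00-1, -11-0, -110-, 01--0, 1-1-0
Prime implicants: --110, -00-1, -11-0, -110-, 01--0, 1-1-0, 10-00, 1000-
PI chart (minterm → PIs covering it):
  1 | -00-1  (sole → essential)
  3 | -00-1  (sole → essential)
  6 | --110  (sole → essential)
  8 | 01--0  (sole → essential)
  10 | 01--0  (sole → essential)
  12 | -11-0,-110-,01--0
  13 | -110-  (sole → essential)
  14 | --110,-11-0,01--0
  16 | 10-00,1000-
  17 | -00-1,1000-
  19 | -00-1  (sole → essential)
  20 | 1-1-0,10-00
  22 | --110,1-1-0
  28 | -11-0,-110-,1-1-0
  29 | -110-  (sole → essential)
  30 | --110,-11-0,1-1-0
Essential prime implicants: --110, -00-1, -110-, 01--0
Petrick residual → 10-00
Minimum SOP uses 5 PIs: cde' + b'c'e + bcd' + a'be' + ab'd'e'

5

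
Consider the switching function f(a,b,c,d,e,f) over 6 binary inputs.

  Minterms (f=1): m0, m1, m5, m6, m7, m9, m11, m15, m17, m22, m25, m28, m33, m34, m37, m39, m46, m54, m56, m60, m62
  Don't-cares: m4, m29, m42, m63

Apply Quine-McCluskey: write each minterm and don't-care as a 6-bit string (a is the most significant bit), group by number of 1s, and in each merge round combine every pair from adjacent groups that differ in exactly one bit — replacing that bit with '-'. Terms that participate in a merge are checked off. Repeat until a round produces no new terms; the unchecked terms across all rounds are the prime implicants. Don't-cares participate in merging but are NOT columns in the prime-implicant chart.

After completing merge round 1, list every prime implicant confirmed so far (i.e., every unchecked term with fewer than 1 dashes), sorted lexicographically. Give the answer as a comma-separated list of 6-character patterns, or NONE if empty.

NONE

size-2^0 implicants → 000000(✓)  000001(✓)  000100(✓)  000101(✓)  000110(✓)  000111(✓)  001001(✓)  001011(✓)  001111(✓)  010001(✓)  010110(✓)  011001(✓)  011100(✓)  011101(✓)  100001(✓)  100010(✓)  100101(✓)  100111(✓)  101010(✓)  101110(✓)  110110(✓)  111000(✓)  111100(✓)  111110(✓)  111111(✓)
size-2^1 implicants → -00001(✓)  -00101(✓)  -00111(✓)  -10110  -11100  0-0001(✓)  0-0110  0-1001(✓)  00-001(✓)  00-111  000-00(✓)  000-01(✓)  00000-(✓)  0001-0(✓)  0001-1(✓)  00010-(✓)  00011-(✓)  001-11  0010-1  01-001(✓)  011-01  01110-  1-1110  10-010  100-01(✓)  1001-1(✓)  101-10  11-110  111-00  1111-0  11111-
size-2^2 implicants → -00-01  -001-1  0--001  000-0-  0001--
Unchecked terms (primes): -00-01, -001-1, -10110, -11100, 0--001, 0-0110, 00-111, 000-0-, 0001--, 001-11, 0010-1, 011-01, 01110-, 1-1110, 10-010, 101-10, 11-110, 111-00, 1111-0, 11111-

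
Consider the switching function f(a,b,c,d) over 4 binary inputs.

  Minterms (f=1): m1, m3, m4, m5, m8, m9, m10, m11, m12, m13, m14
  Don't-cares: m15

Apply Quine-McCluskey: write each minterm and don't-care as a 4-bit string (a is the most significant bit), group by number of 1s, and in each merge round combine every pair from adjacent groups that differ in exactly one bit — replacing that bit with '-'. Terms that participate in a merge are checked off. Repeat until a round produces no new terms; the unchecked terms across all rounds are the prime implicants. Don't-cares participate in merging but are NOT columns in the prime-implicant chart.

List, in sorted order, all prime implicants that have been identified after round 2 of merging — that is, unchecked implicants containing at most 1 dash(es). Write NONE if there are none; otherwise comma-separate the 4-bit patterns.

NONE

size-2^0 implicants → 0001(✓)  0011(✓)  0100(✓)  0101(✓)  1000(✓)  1001(✓)  1010(✓)  1011(✓)  1100(✓)  1101(✓)  1110(✓)  1111(✓)
size-2^1 implicants → -001(✓)  -011(✓)  -100(✓)  -101(✓)  0-01(✓)  00-1(✓)  010-(✓)  1-00(✓)  1-01(✓)  1-10(✓)  1-11(✓)  10-0(✓)  10-1(✓)  100-(✓)  101-(✓)  11-0(✓)  11-1(✓)  110-(✓)  111-(✓)
size-2^2 implicants → --01  -0-1  -10-  1--0(✓)  1--1(✓)  1-0-(✓)  1-1-(✓)  10--(✓)  11--(✓)
size-2^3 implicants → 1---
Unchecked terms (primes): --01, -0-1, -10-, 1---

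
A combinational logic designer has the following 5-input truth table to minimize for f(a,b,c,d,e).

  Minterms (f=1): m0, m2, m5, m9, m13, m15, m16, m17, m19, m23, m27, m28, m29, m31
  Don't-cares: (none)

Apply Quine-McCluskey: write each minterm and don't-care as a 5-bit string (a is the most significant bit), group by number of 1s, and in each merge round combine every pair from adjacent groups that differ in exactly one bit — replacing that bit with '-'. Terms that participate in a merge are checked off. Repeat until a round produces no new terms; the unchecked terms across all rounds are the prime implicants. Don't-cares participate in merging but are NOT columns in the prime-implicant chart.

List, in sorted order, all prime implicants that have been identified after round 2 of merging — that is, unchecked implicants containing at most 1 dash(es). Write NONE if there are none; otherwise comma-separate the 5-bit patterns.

-0000, 0-101, 000-0, 01-01, 100-1, 1000-, 1110-

Round 0: 00000✓ 00010✓ 00101✓ 01001✓ 01101✓ 01111✓ 10000✓ 10001✓ 10011✓ 10111✓ 11011✓ 11100✓ 11101✓ 11111✓
Round 1: -0000 -1101✓ -1111✓ 0-101 000-0 01-01 011-1✓ 1-011✓ 1-111✓ 10-11✓ 100-1 1000- 11-11✓ 111-1✓ 1110-
Round 2: -11-1 1--11
PIs = {-0000, -11-1, 0-101, 000-0, 01-01, 1--11, 100-1, 1000-, 1110-}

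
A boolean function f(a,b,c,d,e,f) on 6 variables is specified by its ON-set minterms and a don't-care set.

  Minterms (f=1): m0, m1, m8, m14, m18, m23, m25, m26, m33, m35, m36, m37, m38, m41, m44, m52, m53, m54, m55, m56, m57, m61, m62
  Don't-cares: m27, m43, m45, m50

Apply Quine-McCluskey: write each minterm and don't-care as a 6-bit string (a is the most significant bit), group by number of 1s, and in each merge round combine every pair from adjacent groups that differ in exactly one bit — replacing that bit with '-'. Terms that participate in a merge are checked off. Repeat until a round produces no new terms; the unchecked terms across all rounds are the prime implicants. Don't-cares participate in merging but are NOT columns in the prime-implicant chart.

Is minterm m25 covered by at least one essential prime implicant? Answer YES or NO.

size-2^0 implicants → 000000(✓)  000001(✓)  001000(✓)  001110  010010(✓)  010111(✓)  011001(✓)  011010(✓)  011011(✓)  100001(✓)  100011(✓)  100100(✓)  100101(✓)  100110(✓)  101001(✓)  101011(✓)  101100(✓)  101101(✓)  110010(✓)  110100(✓)  110101(✓)  110110(✓)  110111(✓)  111000(✓)  111001(✓)  111101(✓)  111110(✓)
size-2^1 implicants → -00001  -10010  -10111  -11001  00-000  00000-  01-010  0110-1  01101-  1-0100(✓)  1-0101(✓)  1-0110(✓)  1-1001(✓)  1-1101(✓)  10-001(✓)  10-011(✓)  10-100(✓)  10-101(✓)  100-01(✓)  1000-1(✓)  1001-0(✓)  10010-(✓)  101-01(✓)  1010-1(✓)  10110-(✓)  11-101(✓)  11-110  110-10  1101-0(✓)  1101-1(✓)  11010-(✓)  11011-(✓)  111-01(✓)  11100-
size-2^2 implicants → 1--101  1-01-0  1-010-  1-1-01  10--01  10-0-1  10-10-  1101--
Unchecked terms (primes): -00001, -10010, -10111, -11001, 00-000, 00000-, 001110, 01-010, 0110-1, 01101-, 1--101, 1-01-0, 1-010-, 1-1-01, 10--01, 10-0-1, 10-10-, 11-110, 110-10, 1101--, 11100-
Minterm coverage:
  m0 ⊆ 00-000,00000-
  m1 ⊆ -00001,00000-
  m8 ⊆ 00-000 [E]
  m14 ⊆ 001110 [E]
  m18 ⊆ -10010,01-010
  m23 ⊆ -10111 [E]
  m25 ⊆ -11001,0110-1
  m26 ⊆ 01-010,01101-
  m33 ⊆ -00001,10--01,10-0-1
  m35 ⊆ 10-0-1 [E]
  m36 ⊆ 1-01-0,1-010-,10-10-
  m37 ⊆ 1--101,1-010-,10--01,10-10-
  m38 ⊆ 1-01-0 [E]
  m41 ⊆ 1-1-01,10--01,10-0-1
  m44 ⊆ 10-10- [E]
  m52 ⊆ 1-01-0,1-010-,1101--
  m53 ⊆ 1--101,1-010-,1101--
  m54 ⊆ 1-01-0,11-110,110-10,1101--
  m55 ⊆ -10111,1101--
  m56 ⊆ 11100- [E]
  m57 ⊆ -11001,1-1-01,11100-
  m61 ⊆ 1--101,1-1-01
  m62 ⊆ 11-110 [E]
E = {-10111, 00-000, 001110, 1-01-0, 10-0-1, 10-10-, 11-110, 11100-}

NO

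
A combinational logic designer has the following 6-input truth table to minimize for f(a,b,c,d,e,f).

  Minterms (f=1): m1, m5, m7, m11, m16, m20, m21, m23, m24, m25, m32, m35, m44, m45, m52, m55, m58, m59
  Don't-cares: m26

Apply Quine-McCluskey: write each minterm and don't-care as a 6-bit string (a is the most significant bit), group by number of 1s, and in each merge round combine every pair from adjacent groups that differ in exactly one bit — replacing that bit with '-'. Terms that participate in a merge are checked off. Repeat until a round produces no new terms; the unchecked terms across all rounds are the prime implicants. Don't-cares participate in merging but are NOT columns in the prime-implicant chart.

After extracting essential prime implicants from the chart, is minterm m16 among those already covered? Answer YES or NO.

size-2^0 implicants → 000001(✓)  000101(✓)  000111(✓)  001011  010000(✓)  010100(✓)  010101(✓)  010111(✓)  011000(✓)  011001(✓)  011010(✓)  100000  100011  101100(✓)  101101(✓)  110100(✓)  110111(✓)  111010(✓)  111011(✓)
size-2^1 implicants → -10100  -10111  -11010  0-0101(✓)  0-0111(✓)  000-01  0001-1(✓)  01-000  010-00  0101-1(✓)  01010-  0110-0  01100-  10110-  11101-
size-2^2 implicants → 0-01-1
Unchecked terms (primes): -10100, -10111, -11010, 0-01-1, 000-01, 001011, 01-000, 010-00, 01010-, 0110-0, 01100-, 100000, 100011, 10110-, 11101-
Minterm coverage:
  m1 ⊆ 000-01 [E]
  m5 ⊆ 0-01-1,000-01
  m7 ⊆ 0-01-1 [E]
  m11 ⊆ 001011 [E]
  m16 ⊆ 01-000,010-00
  m20 ⊆ -10100,010-00,01010-
  m21 ⊆ 0-01-1,01010-
  m23 ⊆ -10111,0-01-1
  m24 ⊆ 01-000,0110-0,01100-
  m25 ⊆ 01100- [E]
  m32 ⊆ 100000 [E]
  m35 ⊆ 100011 [E]
  m44 ⊆ 10110- [E]
  m45 ⊆ 10110- [E]
  m52 ⊆ -10100 [E]
  m55 ⊆ -10111 [E]
  m58 ⊆ -11010,11101-
  m59 ⊆ 11101- [E]
E = {-10100, -10111, 0-01-1, 000-01, 001011, 01100-, 100000, 100011, 10110-, 11101-}

NO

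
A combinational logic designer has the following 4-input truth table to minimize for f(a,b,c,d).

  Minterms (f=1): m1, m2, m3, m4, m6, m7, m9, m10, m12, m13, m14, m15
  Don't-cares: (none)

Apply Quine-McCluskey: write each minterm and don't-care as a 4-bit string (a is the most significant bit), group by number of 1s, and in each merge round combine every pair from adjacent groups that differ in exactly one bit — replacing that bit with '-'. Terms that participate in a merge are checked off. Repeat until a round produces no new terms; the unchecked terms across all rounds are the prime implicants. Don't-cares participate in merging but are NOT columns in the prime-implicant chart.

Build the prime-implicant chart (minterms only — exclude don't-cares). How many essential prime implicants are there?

Round 0: 0001✓ 0010✓ 0011✓ 0100✓ 0110✓ 0111✓ 1001✓ 1010✓ 1100✓ 1101✓ 1110✓ 1111✓
Round 1: -001 -010✓ -100✓ -110✓ -111✓ 0-10✓ 0-11✓ 00-1 001-✓ 01-0✓ 011-✓ 1-01 1-10✓ 11-0✓ 11-1✓ 110-✓ 111-✓
Round 2: --10 -1-0 -11- 0-1- 11--
PIs = {--10, -001, -1-0, -11-, 0-1-, 00-1, 1-01, 11--}
Coverage chart:
  m1: -001,00-1
  m2: --10,0-1-
  m3: 0-1-,00-1
  m4: -1-0 ←essential
  m6: --10,-1-0,-11-,0-1-
  m7: -11-,0-1-
  m9: -001,1-01
  m10: --10 ←essential
  m12: -1-0,11--
  m13: 1-01,11--
  m14: --10,-1-0,-11-,11--
  m15: -11-,11--
Essential: --10, -1-0

2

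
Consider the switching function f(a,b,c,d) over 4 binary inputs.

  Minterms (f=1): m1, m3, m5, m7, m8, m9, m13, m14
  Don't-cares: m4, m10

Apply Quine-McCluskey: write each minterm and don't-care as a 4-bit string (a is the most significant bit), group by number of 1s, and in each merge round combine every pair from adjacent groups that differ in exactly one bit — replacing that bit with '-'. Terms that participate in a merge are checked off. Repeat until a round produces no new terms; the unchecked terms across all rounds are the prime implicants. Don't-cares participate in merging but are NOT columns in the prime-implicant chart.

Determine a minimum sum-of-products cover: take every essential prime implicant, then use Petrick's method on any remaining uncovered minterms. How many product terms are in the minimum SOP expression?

size-2^0 implicants → 0001(✓)  0011(✓)  0100(✓)  0101(✓)  0111(✓)  1000(✓)  1001(✓)  1010(✓)  1101(✓)  1110(✓)
size-2^1 implicants → -001(✓)  -101(✓)  0-01(✓)  0-11(✓)  00-1(✓)  01-1(✓)  010-  1-01(✓)  1-10  10-0  100-
size-2^2 implicants → --01  0--1
Unchecked terms (primes): --01, 0--1, 010-, 1-10, 10-0, 100-
Minterm coverage:
  m1 ⊆ --01,0--1
  m3 ⊆ 0--1 [E]
  m5 ⊆ --01,0--1,010-
  m7 ⊆ 0--1 [E]
  m8 ⊆ 10-0,100-
  m9 ⊆ --01,100-
  m13 ⊆ --01 [E]
  m14 ⊆ 1-10 [E]
E = {--01, 0--1, 1-10}
Petrick residual → 10-0
Cover = c'd + a'd + acd' + ab'd'  |cover|=4

4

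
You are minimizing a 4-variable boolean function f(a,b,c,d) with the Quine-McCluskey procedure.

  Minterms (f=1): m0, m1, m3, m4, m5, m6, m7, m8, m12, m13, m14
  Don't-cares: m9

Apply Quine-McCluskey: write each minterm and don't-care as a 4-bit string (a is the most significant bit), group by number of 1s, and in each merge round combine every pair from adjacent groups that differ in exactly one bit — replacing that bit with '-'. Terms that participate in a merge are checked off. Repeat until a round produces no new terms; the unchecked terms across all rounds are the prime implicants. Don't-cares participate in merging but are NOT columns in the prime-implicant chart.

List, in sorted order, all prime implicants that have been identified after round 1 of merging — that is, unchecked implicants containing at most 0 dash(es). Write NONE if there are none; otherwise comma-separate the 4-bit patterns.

Round 0: 0000✓ 0001✓ 0011✓ 0100✓ 0101✓ 0110✓ 0111✓ 1000✓ 1001✓ 1100✓ 1101✓ 1110✓
Round 1: -000✓ -001✓ -100✓ -101✓ -110✓ 0-00✓ 0-01✓ 0-11✓ 00-1✓ 000-✓ 01-0✓ 01-1✓ 010-✓ 011-✓ 1-00✓ 1-01✓ 100-✓ 11-0✓ 110-✓
Round 2: --00✓ --01✓ -00-✓ -1-0 -10-✓ 0--1 0-0-✓ 01-- 1-0-✓
Round 3: --0-
PIs = {--0-, -1-0, 0--1, 01--}

NONE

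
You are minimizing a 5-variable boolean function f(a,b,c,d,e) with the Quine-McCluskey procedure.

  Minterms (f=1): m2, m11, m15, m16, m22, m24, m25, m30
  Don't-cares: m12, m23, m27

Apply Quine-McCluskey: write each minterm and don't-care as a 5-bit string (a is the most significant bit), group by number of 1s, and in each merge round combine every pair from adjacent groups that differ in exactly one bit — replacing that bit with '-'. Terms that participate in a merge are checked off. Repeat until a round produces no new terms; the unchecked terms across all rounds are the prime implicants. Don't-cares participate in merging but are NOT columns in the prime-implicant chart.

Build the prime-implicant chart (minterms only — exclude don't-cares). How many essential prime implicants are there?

4

[col 0] 00010, 01011*, 01100, 01111*, 10000*, 10110*, 10111*, 11000*, 11001*, 11011*, 11110*
[col 1] -1011, 01-11, 1-000, 1-110, 1011-, 110-1, 1100-
Prime implicants: -1011, 00010, 01-11, 01100, 1-000, 1-110, 1011-, 110-1, 1100-
PI chart (minterm → PIs covering it):
  2 | 00010  (sole → essential)
  11 | -1011,01-11
  15 | 01-11  (sole → essential)
  16 | 1-000  (sole → essential)
  22 | 1-110,1011-
  24 | 1-000,1100-
  25 | 110-1,1100-
  30 | 1-110  (sole → essential)
Essential prime implicants: 00010, 01-11, 1-000, 1-110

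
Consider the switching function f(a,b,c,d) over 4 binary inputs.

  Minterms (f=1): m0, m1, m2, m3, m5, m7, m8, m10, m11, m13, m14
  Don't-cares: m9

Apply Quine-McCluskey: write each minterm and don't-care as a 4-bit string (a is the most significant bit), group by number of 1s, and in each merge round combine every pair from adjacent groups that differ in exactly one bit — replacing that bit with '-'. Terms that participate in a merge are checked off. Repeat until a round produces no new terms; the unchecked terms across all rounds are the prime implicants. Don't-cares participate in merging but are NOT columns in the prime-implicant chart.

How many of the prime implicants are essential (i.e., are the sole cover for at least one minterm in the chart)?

Round 0: 0000✓ 0001✓ 0010✓ 0011✓ 0101✓ 0111✓ 1000✓ 1001✓ 1010✓ 1011✓ 1101✓ 1110✓
Round 1: -000✓ -001✓ -010✓ -011✓ -101✓ 0-01✓ 0-11✓ 00-0✓ 00-1✓ 000-✓ 001-✓ 01-1✓ 1-01✓ 1-10 10-0✓ 10-1✓ 100-✓ 101-✓
Round 2: --01 -0-0✓ -0-1✓ -00-✓ -01-✓ 0--1 00--✓ 10--✓
Round 3: -0--
PIs = {--01, -0--, 0--1, 1-10}
Coverage chart:
  m0: -0-- ←essential
  m1: --01,-0--,0--1
  m2: -0-- ←essential
  m3: -0--,0--1
  m5: --01,0--1
  m7: 0--1 ←essential
  m8: -0-- ←essential
  m10: -0--,1-10
  m11: -0-- ←essential
  m13: --01 ←essential
  m14: 1-10 ←essential
Essential: --01, -0--, 0--1, 1-10

4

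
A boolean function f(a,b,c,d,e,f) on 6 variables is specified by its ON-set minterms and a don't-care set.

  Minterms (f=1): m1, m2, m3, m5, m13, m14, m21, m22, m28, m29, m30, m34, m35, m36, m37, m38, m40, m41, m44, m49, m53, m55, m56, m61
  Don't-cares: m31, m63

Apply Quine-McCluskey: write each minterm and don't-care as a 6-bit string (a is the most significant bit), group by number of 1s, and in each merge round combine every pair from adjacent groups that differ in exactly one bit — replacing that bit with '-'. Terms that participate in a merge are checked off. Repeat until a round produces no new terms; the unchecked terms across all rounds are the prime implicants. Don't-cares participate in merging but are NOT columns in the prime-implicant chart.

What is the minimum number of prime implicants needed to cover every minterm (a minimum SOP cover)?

13

Round 0: 000001✓ 000010✓ 000011✓ 000101✓ 001101✓ 001110✓ 010101✓ 010110✓ 011100✓ 011101✓ 011110✓ 011111✓ 100010✓ 100011✓ 100100✓ 100101✓ 100110✓ 101000✓ 101001✓ 101100✓ 110001✓ 110101✓ 110111✓ 111000✓ 111101✓ 111111✓
Round 1: -00010✓ -00011✓ -00101✓ -10101✓ -11101✓ -11111✓ 0-0101✓ 0-1101✓ 0-1110 00-101✓ 000-01 0000-1 00001-✓ 01-101✓ 01-110 0111-0✓ 0111-1✓ 01110-✓ 01111-✓ 1-0101✓ 1-1000 10-100 100-10 10001-✓ 1001-0 10010- 101-00 10100- 11-101✓ 11-111✓ 110-01 1101-1✓ 1111-1✓
Round 2: --0101 -0001- -1-101 -111-1 0--101 0111-- 11-1-1
PIs = {--0101, -0001-, -1-101, -111-1, 0--101, 0-1110, 000-01, 0000-1, 01-110, 0111--, 1-1000, 10-100, 100-10, 1001-0, 10010-, 101-00, 10100-, 11-1-1, 110-01}
Coverage chart:
  m1: 000-01,0000-1
  m2: -0001- ←essential
  m3: -0001-,0000-1
  m5: --0101,0--101,000-01
  m13: 0--101 ←essential
  m14: 0-1110 ←essential
  m21: --0101,-1-101,0--101
  m22: 01-110 ←essential
  m28: 0111-- ←essential
  m29: -1-101,-111-1,0--101,0111--
  m30: 0-1110,01-110,0111--
  m34: -0001-,100-10
  m35: -0001- ←essential
  m36: 10-100,1001-0,10010-
  m37: --0101,10010-
  m38: 100-10,1001-0
  m40: 1-1000,101-00,10100-
  m41: 10100- ←essential
  m44: 10-100,101-00
  m49: 110-01 ←essential
  m53: --0101,-1-101,11-1-1,110-01
  m55: 11-1-1 ←essential
  m56: 1-1000 ←essential
  m61: -1-101,-111-1,11-1-1
Essential: -0001-, 0--101, 0-1110, 01-110, 0111--, 1-1000, 10100-, 11-1-1, 110-01
Petrick residual → --0101, 000-01, 10-100, 100-10
Min cover (13 terms): c'de'f + b'c'd'e + a'de'f + a'cdef' + a'b'c'e'f + a'bdef' + a'bcd + acd'e'f' + ab'de'f' + ab'c'ef' + ab'cd'e' + abdf + abc'e'f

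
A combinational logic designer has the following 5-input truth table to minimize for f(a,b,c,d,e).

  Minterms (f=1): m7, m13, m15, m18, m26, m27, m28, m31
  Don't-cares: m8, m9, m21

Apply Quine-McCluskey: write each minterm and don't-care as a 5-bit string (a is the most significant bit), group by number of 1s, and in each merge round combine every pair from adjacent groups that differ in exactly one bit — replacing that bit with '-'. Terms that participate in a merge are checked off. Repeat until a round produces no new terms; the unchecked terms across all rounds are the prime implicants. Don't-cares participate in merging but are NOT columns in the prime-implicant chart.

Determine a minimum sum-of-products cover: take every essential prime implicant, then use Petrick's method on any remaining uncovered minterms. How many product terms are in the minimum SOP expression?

size-2^0 implicants → 00111(✓)  01000(✓)  01001(✓)  01101(✓)  01111(✓)  10010(✓)  10101  11010(✓)  11011(✓)  11100  11111(✓)
size-2^1 implicants → -1111  0-111  01-01  0100-  011-1  1-010  11-11  1101-
Unchecked terms (primes): -1111, 0-111, 01-01, 0100-, 011-1, 1-010, 10101, 11-11, 1101-, 11100
Minterm coverage:
  m7 ⊆ 0-111 [E]
  m13 ⊆ 01-01,011-1
  m15 ⊆ -1111,0-111,011-1
  m18 ⊆ 1-010 [E]
  m26 ⊆ 1-010,1101-
  m27 ⊆ 11-11,1101-
  m28 ⊆ 11100 [E]
  m31 ⊆ -1111,11-11
E = {0-111, 1-010, 11100}
Petrick residual → 01-01, 11-11
Cover = a'cde + a'bd'e + ac'de' + abde + abcd'e'  |cover|=5

5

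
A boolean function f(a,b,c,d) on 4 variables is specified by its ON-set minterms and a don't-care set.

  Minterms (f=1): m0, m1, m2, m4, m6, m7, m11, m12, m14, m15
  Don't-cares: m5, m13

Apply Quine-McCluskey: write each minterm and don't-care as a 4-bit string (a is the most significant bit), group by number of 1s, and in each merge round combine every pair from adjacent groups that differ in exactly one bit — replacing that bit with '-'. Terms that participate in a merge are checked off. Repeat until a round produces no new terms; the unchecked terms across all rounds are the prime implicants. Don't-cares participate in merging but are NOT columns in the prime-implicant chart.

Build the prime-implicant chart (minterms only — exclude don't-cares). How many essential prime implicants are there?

4

Round 0: 0000✓ 0001✓ 0010✓ 0100✓ 0101✓ 0110✓ 0111✓ 1011✓ 1100✓ 1101✓ 1110✓ 1111✓
Round 1: -100✓ -101✓ -110✓ -111✓ 0-00✓ 0-01✓ 0-10✓ 00-0✓ 000-✓ 01-0✓ 01-1✓ 010-✓ 011-✓ 1-11 11-0✓ 11-1✓ 110-✓ 111-✓
Round 2: -1-0✓ -1-1✓ -10-✓ -11-✓ 0--0 0-0- 01--✓ 11--✓
Round 3: -1--
PIs = {-1--, 0--0, 0-0-, 1-11}
Coverage chart:
  m0: 0--0,0-0-
  m1: 0-0- ←essential
  m2: 0--0 ←essential
  m4: -1--,0--0,0-0-
  m6: -1--,0--0
  m7: -1-- ←essential
  m11: 1-11 ←essential
  m12: -1-- ←essential
  m14: -1-- ←essential
  m15: -1--,1-11
Essential: -1--, 0--0, 0-0-, 1-11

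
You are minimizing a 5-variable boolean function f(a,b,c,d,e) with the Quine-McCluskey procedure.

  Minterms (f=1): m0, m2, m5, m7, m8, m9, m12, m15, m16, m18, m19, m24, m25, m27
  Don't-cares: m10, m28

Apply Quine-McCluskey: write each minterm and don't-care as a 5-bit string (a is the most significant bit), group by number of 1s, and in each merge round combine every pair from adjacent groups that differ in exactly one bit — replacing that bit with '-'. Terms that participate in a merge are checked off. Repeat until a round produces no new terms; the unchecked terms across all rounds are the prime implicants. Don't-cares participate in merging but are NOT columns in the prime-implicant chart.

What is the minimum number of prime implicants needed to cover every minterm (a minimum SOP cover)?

6

Round 0: 00000✓ 00010✓ 00101✓ 00111✓ 01000✓ 01001✓ 01010✓ 01100✓ 01111✓ 10000✓ 10010✓ 10011✓ 11000✓ 11001✓ 11011✓ 11100✓
Round 1: -0000✓ -0010✓ -1000✓ -1001✓ -1100✓ 0-000✓ 0-010✓ 0-111 000-0✓ 001-1 01-00✓ 010-0✓ 0100-✓ 1-000✓ 1-011 100-0✓ 1001- 11-00✓ 110-1 1100-✓
Round 2: --000 -00-0 -1-00 -100- 0-0-0
PIs = {--000, -00-0, -1-00, -100-, 0-0-0, 0-111, 001-1, 1-011, 1001-, 110-1}
Coverage chart:
  m0: --000,-00-0,0-0-0
  m2: -00-0,0-0-0
  m5: 001-1 ←essential
  m7: 0-111,001-1
  m8: --000,-1-00,-100-,0-0-0
  m9: -100- ←essential
  m12: -1-00 ←essential
  m15: 0-111 ←essential
  m16: --000,-00-0
  m18: -00-0,1001-
  m19: 1-011,1001-
  m24: --000,-1-00,-100-
  m25: -100-,110-1
  m27: 1-011,110-1
Essential: -1-00, -100-, 0-111, 001-1
Petrick residual → -00-0, 1-011
Min cover (6 terms): b'c'e' + bd'e' + bc'd' + a'cde + a'b'ce + ac'de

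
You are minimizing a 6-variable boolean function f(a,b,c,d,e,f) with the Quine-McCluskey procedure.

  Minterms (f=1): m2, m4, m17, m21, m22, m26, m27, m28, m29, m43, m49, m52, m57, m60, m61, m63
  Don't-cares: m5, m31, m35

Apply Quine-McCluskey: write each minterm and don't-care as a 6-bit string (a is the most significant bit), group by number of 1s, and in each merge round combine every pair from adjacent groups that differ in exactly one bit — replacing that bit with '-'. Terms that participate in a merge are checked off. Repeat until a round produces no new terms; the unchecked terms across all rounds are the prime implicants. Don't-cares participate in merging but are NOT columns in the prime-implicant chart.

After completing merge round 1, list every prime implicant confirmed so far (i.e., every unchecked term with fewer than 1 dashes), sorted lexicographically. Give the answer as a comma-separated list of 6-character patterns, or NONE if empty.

[col 0] 000010, 000100*, 000101*, 010001*, 010101*, 010110, 011010*, 011011*, 011100*, 011101*, 011111*, 100011*, 101011*, 110001*, 110100*, 111001*, 111100*, 111101*, 111111*
[col 1] -10001, -11100*, -11101*, -11111*, 0-0101, 00010-, 01-101, 010-01, 011-11, 01101-, 0111-1*, 01110-*, 10-011, 11-001, 11-100, 111-01, 1111-1*, 11110-*
[col 2] -111-1, -1110-
Prime implicants: -10001, -111-1, -1110-, 0-0101, 000010, 00010-, 01-101, 010-01, 010110, 011-11, 01101-, 10-011, 11-001, 11-100, 111-01

000010, 010110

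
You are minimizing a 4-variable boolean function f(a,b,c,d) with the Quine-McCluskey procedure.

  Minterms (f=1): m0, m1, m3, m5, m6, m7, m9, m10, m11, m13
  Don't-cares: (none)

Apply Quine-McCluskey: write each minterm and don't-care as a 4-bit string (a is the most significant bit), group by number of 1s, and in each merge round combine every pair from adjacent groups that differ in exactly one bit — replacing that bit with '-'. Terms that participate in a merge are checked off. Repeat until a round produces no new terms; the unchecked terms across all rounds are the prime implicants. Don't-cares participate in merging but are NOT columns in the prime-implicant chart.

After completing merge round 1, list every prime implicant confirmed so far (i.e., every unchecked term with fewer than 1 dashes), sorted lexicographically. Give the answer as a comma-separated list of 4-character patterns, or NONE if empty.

Round 0: 0000✓ 0001✓ 0011✓ 0101✓ 0110✓ 0111✓ 1001✓ 1010✓ 1011✓ 1101✓
Round 1: -001✓ -011✓ -101✓ 0-01✓ 0-11✓ 00-1✓ 000- 01-1✓ 011- 1-01✓ 10-1✓ 101-
Round 2: --01 -0-1 0--1
PIs = {--01, -0-1, 0--1, 000-, 011-, 101-}

NONE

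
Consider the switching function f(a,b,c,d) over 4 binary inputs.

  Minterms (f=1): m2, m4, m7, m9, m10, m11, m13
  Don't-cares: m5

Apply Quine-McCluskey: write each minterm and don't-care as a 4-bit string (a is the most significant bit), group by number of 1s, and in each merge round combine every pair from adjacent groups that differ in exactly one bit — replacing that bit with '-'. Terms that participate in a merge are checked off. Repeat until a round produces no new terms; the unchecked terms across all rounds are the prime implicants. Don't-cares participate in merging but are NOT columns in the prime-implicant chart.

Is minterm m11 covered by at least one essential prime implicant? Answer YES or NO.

size-2^0 implicants → 0010(✓)  0100(✓)  0101(✓)  0111(✓)  1001(✓)  1010(✓)  1011(✓)  1101(✓)
size-2^1 implicants → -010  -101  01-1  010-  1-01  10-1  101-
Unchecked terms (primes): -010, -101, 01-1, 010-, 1-01, 10-1, 101-
Minterm coverage:
  m2 ⊆ -010 [E]
  m4 ⊆ 010- [E]
  m7 ⊆ 01-1 [E]
  m9 ⊆ 1-01,10-1
  m10 ⊆ -010,101-
  m11 ⊆ 10-1,101-
  m13 ⊆ -101,1-01
E = {-010, 01-1, 010-}

NO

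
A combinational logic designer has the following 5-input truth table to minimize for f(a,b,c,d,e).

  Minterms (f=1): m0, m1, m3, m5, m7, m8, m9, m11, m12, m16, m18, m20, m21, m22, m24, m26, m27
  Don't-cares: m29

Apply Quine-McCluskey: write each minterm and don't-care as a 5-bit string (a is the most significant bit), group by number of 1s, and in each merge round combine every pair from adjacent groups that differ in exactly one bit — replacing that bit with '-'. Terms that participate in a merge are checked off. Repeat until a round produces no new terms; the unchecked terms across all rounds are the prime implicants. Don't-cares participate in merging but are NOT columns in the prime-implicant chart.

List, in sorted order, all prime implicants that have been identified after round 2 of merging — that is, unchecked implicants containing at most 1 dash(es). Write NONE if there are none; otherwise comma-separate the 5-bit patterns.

Round 0: 00000✓ 00001✓ 00011✓ 00101✓ 00111✓ 01000✓ 01001✓ 01011✓ 01100✓ 10000✓ 10010✓ 10100✓ 10101✓ 10110✓ 11000✓ 11010✓ 11011✓ 11101✓
Round 1: -0000✓ -0101 -1000✓ -1011 0-000✓ 0-001✓ 0-011✓ 00-01✓ 00-11✓ 000-1✓ 0000-✓ 001-1✓ 01-00 010-1✓ 0100-✓ 1-000✓ 1-010✓ 1-101 10-00✓ 10-10✓ 100-0✓ 101-0✓ 1010- 110-0✓ 1101-
Round 2: --000 0-0-1 0-00- 00--1 1-0-0 10--0
PIs = {--000, -0101, -1011, 0-0-1, 0-00-, 00--1, 01-00, 1-0-0, 1-101, 10--0, 1010-, 1101-}

-0101, -1011, 01-00, 1-101, 1010-, 1101-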